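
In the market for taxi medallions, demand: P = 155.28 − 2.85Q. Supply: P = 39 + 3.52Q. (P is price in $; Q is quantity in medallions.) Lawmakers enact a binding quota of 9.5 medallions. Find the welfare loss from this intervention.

Competitive equilibrium: 155.28 − 2.85Q = 39 + 3.52Q → Q* = 18.2543, P* = 103.2552.
At Q = 9.5: demand price = 155.28 − 2.85·9.5 = 128.205; supply price = 39 + 3.52·9.5 = 72.44.
ΔQ = 18.2543 − 9.5 = 8.7543; wedge = 128.205 − 72.44 = 55.765.
Welfare loss = ½ × 8.7543 × 55.765 = $244.09.

$244.09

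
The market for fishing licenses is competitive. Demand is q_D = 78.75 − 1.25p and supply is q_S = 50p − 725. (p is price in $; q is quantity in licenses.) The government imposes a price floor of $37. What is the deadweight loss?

$291.11

In inverse form: demand p = 63 − 0.8q, supply p = 14.5 + 0.02q.
Competitive equilibrium: 63 − 0.8q = 14.5 + 0.02q → q* = 59.1463, p* = 15.6829.
At the floor p = 37, quantity demanded = (63 − 37)/0.8 = 32.5.
Sellers' marginal cost at q' = 32.5: 14.5 + 0.02·32.5 = 15.15.
Δq = 59.1463 − 32.5 = 26.6463; wedge = 37 − 15.15 = 21.85.
The triangle = ½ × 26.6463 × 21.85 = $291.11.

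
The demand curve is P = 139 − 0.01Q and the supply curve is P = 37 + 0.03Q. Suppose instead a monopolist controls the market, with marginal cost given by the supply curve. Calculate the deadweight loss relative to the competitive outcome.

Competitive equilibrium: 139 − 0.01Q = 37 + 0.03Q → Q* = 2550, P* = 113.5.
Marginal revenue: MR = 139 − 0.02Q. Set MR = MC: 139 − 0.02Q = 37 + 0.03Q → Q_m = 2040.
Price P_m = 139 − 0.01·2040 = 118.6; MC(Q_m) = 37 + 0.03·2040 = 98.2.
Competitive Q* = 2550, so ΔQ = 510; wedge = 118.6 − 98.2 = 20.4.
Welfare loss = ½ × 510 × 20.4 = 5202.

5202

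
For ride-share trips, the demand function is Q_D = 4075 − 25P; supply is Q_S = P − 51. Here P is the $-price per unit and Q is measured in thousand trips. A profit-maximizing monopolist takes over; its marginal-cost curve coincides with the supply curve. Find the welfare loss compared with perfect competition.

$8.27 thousand

In inverse form: demand P = 163 − 0.04Q, supply P = 51 + Q.
Competitive equilibrium: 163 − 0.04Q = 51 + Q → Q* = 107.6923, P* = 158.6923.
Marginal revenue: MR = 163 − 0.08Q. Set MR = MC: 163 − 0.08Q = 51 + Q → Q_m = 103.7037.
Price P_m = 163 − 0.04·103.7037 = 158.8519; MC(Q_m) = 51 + 1·103.7037 = 154.7037.
Competitive Q* = 107.6923, so ΔQ = 3.9886; wedge = 158.8519 − 154.7037 = 4.1482.
Welfare loss = ½ × 3.9886 × 4.1482 = $8.27 thousand.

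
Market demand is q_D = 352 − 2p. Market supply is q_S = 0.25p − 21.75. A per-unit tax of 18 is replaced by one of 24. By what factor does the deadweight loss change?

1.778

In inverse form: demand p = 176 − 0.5q, supply p = 87 + 4q.
Competitive equilibrium: 176 − 0.5q = 87 + 4q → q* = 19.7778, p* = 166.1111.
For a per-unit tax t: Δq = t/4.5, so DWL = ½·t·(t/4.5) = t²/9.
At t = 18: DWL = 36. At t = 24: DWL = 64.
Ratio = (24/18)² = 1.778.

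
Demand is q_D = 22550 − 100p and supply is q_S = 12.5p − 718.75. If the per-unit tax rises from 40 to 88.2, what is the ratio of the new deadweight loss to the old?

4.862

In inverse form: demand p = 225.5 − 0.01q, supply p = 57.5 + 0.08q.
Competitive equilibrium: 225.5 − 0.01q = 57.5 + 0.08q → q* = 1866.6667, p* = 206.8333.
For a per-unit tax t: Δq = t/0.09, so DWL = ½·t·(t/0.09) = t²/0.18.
At t = 40: DWL = 8888.889. At t = 88.2: DWL = 43218.
Ratio = (88.2/40)² = 4.862.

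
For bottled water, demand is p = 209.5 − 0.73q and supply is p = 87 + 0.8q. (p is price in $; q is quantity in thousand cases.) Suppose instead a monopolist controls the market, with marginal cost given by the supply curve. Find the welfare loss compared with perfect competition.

Competitive equilibrium: 209.5 − 0.73q = 87 + 0.8q → q* = 80.0654, p* = 151.0523.
Marginal revenue: MR = 209.5 − 1.46q. Set MR = MC: 209.5 − 1.46q = 87 + 0.8q → q_m = 54.2035.
Price p_m = 209.5 − 0.73·54.2035 = 169.9314; MC(q_m) = 87 + 0.8·54.2035 = 130.3628.
Competitive q* = 80.0654, so Δq = 25.8619; wedge = 169.9314 − 130.3628 = 39.5686.
Welfare loss = ½ × 25.8619 × 39.5686 = $511.66 thousand.

$511.66 thousand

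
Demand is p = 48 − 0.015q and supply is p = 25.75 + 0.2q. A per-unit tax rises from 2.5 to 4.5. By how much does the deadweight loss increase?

32.56

Competitive equilibrium: 48 − 0.015q = 25.75 + 0.2q → q* = 103.4884, p* = 46.4477.
For a per-unit tax t: Δq = t/0.215, so DWL = ½·t·(t/0.215) = t²/0.43.
At t = 2.5: DWL = 14.535. At t = 4.5: DWL = 47.093.
Increase = 47.093 − 14.535 = 32.56.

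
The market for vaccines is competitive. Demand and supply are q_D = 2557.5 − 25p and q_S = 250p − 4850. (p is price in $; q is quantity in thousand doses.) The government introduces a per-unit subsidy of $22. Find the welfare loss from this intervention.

$5500 thousand

In inverse form: demand p = 102.3 − 0.04q, supply p = 19.4 + 0.004q.
Competitive equilibrium: 102.3 − 0.04q = 19.4 + 0.004q → q* = 1884.0909, p* = 26.9364.
The subsidy lowers effective supply by 22: p = 0.004q − 2.6.
New quantity: 102.3 − 0.04q = 0.004q − 2.6 → q' = 2384.0909.
Overproduction Δq = 2384.0909 − 1884.0909 = 500; wedge = subsidy = 22.
Deadweight loss = ½ × 500 × 22 = $5500 thousand.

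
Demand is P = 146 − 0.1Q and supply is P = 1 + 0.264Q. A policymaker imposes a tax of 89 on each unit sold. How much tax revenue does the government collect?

Competitive equilibrium: 146 − 0.1Q = 1 + 0.264Q → Q* = 398.3516, P* = 106.1648.
With the tax, the buyer price exceeds the seller price by 89: (146 − 0.1Q) − (1 + 0.264Q) = 89 → Q' = 153.8462.
Tax revenue = 89 × 153.8462 = 13692.31.

13692.31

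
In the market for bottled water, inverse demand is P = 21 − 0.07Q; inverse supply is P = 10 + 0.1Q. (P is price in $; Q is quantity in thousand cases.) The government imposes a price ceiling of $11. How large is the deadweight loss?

Competitive equilibrium: 21 − 0.07Q = 10 + 0.1Q → Q* = 64.7059, P* = 16.4706.
At the ceiling P = 11, quantity supplied = (11 − 10)/0.1 = 10.
Willingness to pay at Q' = 10: 21 − 0.07·10 = 20.3.
ΔQ = 64.7059 − 10 = 54.7059; wedge = 20.3 − 11 = 9.3.
DWL = ½ × 54.7059 × 9.3 = $254.38 thousand.

$254.38 thousand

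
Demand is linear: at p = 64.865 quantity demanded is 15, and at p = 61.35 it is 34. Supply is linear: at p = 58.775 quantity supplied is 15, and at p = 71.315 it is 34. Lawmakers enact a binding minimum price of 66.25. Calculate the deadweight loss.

Demand slope = (61.35 − 64.865)/(34 − 15) = −0.185, so p = 67.64 − 0.185q.
Supply slope = (71.315 − 58.775)/(34 − 15) = 0.66, so p = 48.875 + 0.66q.
Competitive equilibrium: 67.64 − 0.185q = 48.875 + 0.66q → q* = 22.2071, p* = 63.5317.
At the floor p = 66.25, quantity demanded = (67.64 − 66.25)/0.185 = 7.5135.
Sellers' marginal cost at q' = 7.5135: 48.875 + 0.66·7.5135 = 53.8339.
Δq = 22.2071 − 7.5135 = 14.6936; wedge = 66.25 − 53.8339 = 12.4161.
DWL = ½ × 14.6936 × 12.4161 = 91.22.

91.22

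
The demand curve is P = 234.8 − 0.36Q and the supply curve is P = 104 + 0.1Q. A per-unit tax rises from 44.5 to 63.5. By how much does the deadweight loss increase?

2230.43

Competitive equilibrium: 234.8 − 0.36Q = 104 + 0.1Q → Q* = 284.3478, P* = 132.4348.
For a per-unit tax t: ΔQ = t/0.46, so DWL = ½·t·(t/0.46) = t²/0.92.
At t = 44.5: DWL = 2152.446. At t = 63.5: DWL = 4382.88.
Increase = 4382.88 − 2152.446 = 2230.43.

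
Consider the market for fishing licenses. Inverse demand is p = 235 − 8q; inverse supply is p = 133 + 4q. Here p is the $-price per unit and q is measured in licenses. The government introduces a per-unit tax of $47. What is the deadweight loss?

$92.04

Competitive equilibrium: 235 − 8q = 133 + 4q → q* = 8.5, p* = 167.
With the tax, the buyer price exceeds the seller price by 47: (235 − 8q) − (133 + 4q) = 47 → q' = 4.5833.
Δq = 8.5 − 4.5833 = 3.9167; the wedge equals the tax, 47.
Welfare loss = ½ × 3.9167 × 47 = $92.04.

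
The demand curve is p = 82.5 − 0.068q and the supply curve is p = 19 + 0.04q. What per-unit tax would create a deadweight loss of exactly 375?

9

Competitive equilibrium: 82.5 − 0.068q = 19 + 0.04q → q* = 587.963, p* = 42.5185.
A tax t gives Δq = t/0.108 and wedge t, so DWL = t²/0.216.
t²/0.216 = 375 → t² = 81 → t = 9.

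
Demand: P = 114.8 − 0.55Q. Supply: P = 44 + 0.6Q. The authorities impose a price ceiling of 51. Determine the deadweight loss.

Competitive equilibrium: 114.8 − 0.55Q = 44 + 0.6Q → Q* = 61.5652, P* = 80.9391.
At the ceiling P = 51, quantity supplied = (51 − 44)/0.6 = 11.6667.
Willingness to pay at Q' = 11.6667: 114.8 − 0.55·11.6667 = 108.3833.
ΔQ = 61.5652 − 11.6667 = 49.8985; wedge = 108.3833 − 51 = 57.3833.
Deadweight loss = ½ × 49.8985 × 57.3833 = 1431.67.

1431.67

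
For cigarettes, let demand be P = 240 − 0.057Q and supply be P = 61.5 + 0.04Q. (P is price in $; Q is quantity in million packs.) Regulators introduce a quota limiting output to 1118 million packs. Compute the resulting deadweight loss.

Competitive equilibrium: 240 − 0.057Q = 61.5 + 0.04Q → Q* = 1840.2062, P* = 135.1082.
At Q = 1118: demand price = 240 − 0.057·1118 = 176.274; supply price = 61.5 + 0.04·1118 = 106.22.
ΔQ = 1840.2062 − 1118 = 722.2062; wedge = 176.274 − 106.22 = 70.054.
Welfare loss = ½ × 722.2062 × 70.054 = $25296.72 million.

$25296.72 million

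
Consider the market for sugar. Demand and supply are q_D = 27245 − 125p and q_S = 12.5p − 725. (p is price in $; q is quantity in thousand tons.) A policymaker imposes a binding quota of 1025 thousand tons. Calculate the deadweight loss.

In inverse form: demand p = 217.96 − 0.008q, supply p = 58 + 0.08q.
Competitive equilibrium: 217.96 − 0.008q = 58 + 0.08q → q* = 1817.7273, p* = 203.4182.
At q = 1025: demand price = 217.96 − 0.008·1025 = 209.76; supply price = 58 + 0.08·1025 = 140.
Δq = 1817.7273 − 1025 = 792.7273; wedge = 209.76 − 140 = 69.76.
The triangle = ½ × 792.7273 × 69.76 = $27650.33 thousand.

$27650.33 thousand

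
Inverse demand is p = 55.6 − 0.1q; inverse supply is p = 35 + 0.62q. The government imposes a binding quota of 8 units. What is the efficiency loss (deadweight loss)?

Competitive equilibrium: 55.6 − 0.1q = 35 + 0.62q → q* = 28.6111, p* = 52.7389.
At q = 8: demand price = 55.6 − 0.1·8 = 54.8; supply price = 35 + 0.62·8 = 39.96.
Δq = 28.6111 − 8 = 20.6111; wedge = 54.8 − 39.96 = 14.84.
Deadweight loss = ½ × 20.6111 × 14.84 = 152.93.

152.93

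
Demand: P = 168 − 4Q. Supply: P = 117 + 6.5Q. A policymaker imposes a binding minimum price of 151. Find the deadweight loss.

1.94

Competitive equilibrium: 168 − 4Q = 117 + 6.5Q → Q* = 4.8571, P* = 148.5714.
At the floor P = 151, quantity demanded = (168 − 151)/4 = 4.25.
Sellers' marginal cost at Q' = 4.25: 117 + 6.5·4.25 = 144.625.
ΔQ = 4.8571 − 4.25 = 0.6071; wedge = 151 − 144.625 = 6.375.
Deadweight loss = ½ × 0.6071 × 6.375 = 1.94.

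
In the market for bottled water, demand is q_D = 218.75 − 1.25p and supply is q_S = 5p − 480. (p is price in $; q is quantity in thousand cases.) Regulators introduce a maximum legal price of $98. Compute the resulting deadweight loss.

$2380.50 thousand

In inverse form: demand p = 175 − 0.8q, supply p = 96 + 0.2q.
Competitive equilibrium: 175 − 0.8q = 96 + 0.2q → q* = 79, p* = 111.8.
At the ceiling p = 98, quantity supplied = (98 − 96)/0.2 = 10.
Willingness to pay at q' = 10: 175 − 0.8·10 = 167.
Δq = 79 − 10 = 69; wedge = 167 − 98 = 69.
DWL = ½ × 69 × 69 = $2380.50 thousand.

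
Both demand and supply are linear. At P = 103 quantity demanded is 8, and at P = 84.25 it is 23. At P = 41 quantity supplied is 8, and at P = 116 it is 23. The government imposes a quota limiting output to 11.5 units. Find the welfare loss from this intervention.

Demand slope = (84.25 − 103)/(23 − 8) = −1.25, so P = 113 − 1.25Q.
Supply slope = (116 − 41)/(23 − 8) = 5, so P = 1 + 5Q.
Competitive equilibrium: 113 − 1.25Q = 1 + 5Q → Q* = 17.92, P* = 90.6.
At Q = 11.5: demand price = 113 − 1.25·11.5 = 98.625; supply price = 1 + 5·11.5 = 58.5.
ΔQ = 17.92 − 11.5 = 6.42; wedge = 98.625 − 58.5 = 40.125.
The triangle = ½ × 6.42 × 40.125 = 128.80.

128.80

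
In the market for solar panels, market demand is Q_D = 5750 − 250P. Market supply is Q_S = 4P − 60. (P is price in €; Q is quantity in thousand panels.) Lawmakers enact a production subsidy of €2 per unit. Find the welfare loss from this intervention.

In inverse form: demand P = 23 − 0.004Q, supply P = 15 + 0.25Q.
Competitive equilibrium: 23 − 0.004Q = 15 + 0.25Q → Q* = 31.4961, P* = 22.874.
The subsidy lowers effective supply by 2: P = 13 + 0.25Q.
New quantity: 23 − 0.004Q = 13 + 0.25Q → Q' = 39.3701.
Overproduction ΔQ = 39.3701 − 31.4961 = 7.874; wedge = subsidy = 2.
Deadweight loss = ½ × 7.874 × 2 = €7.87 thousand.

€7.87 thousand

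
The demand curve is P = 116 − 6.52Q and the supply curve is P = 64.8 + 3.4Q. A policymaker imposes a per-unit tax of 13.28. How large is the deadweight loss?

Competitive equilibrium: 116 − 6.52Q = 64.8 + 3.4Q → Q* = 5.1613, P* = 82.3484.
With the tax, the buyer price exceeds the seller price by 13.28: (116 − 6.52Q) − (64.8 + 3.4Q) = 13.28 → Q' = 3.8226.
ΔQ = 5.1613 − 3.8226 = 1.3387; the wedge equals the tax, 13.28.
Deadweight loss = ½ × 1.3387 × 13.28 = 8.89.

8.89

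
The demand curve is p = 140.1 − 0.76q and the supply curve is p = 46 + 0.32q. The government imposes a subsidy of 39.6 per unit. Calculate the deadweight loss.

Competitive equilibrium: 140.1 − 0.76q = 46 + 0.32q → q* = 87.1296, p* = 73.8815.
The subsidy lowers effective supply by 39.6: p = 6.4 + 0.32q.
New quantity: 140.1 − 0.76q = 6.4 + 0.32q → q' = 123.7963.
Overproduction Δq = 123.7963 − 87.1296 = 36.6667; wedge = subsidy = 39.6.
Welfare loss = ½ × 36.6667 × 39.6 = 726.

726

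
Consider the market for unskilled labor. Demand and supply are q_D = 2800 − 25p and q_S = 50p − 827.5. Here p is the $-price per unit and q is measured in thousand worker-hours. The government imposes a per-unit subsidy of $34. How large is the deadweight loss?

$9633.33 thousand

In inverse form: demand p = 112 − 0.04q, supply p = 16.55 + 0.02q.
Competitive equilibrium: 112 − 0.04q = 16.55 + 0.02q → q* = 1590.8333, p* = 48.3667.
The subsidy lowers effective supply by 34: p = 0.02q − 17.45.
New quantity: 112 − 0.04q = 0.02q − 17.45 → q' = 2157.5.
Overproduction Δq = 2157.5 − 1590.8333 = 566.6667; wedge = subsidy = 34.
Deadweight loss = ½ × 566.6667 × 34 = $9633.33 thousand.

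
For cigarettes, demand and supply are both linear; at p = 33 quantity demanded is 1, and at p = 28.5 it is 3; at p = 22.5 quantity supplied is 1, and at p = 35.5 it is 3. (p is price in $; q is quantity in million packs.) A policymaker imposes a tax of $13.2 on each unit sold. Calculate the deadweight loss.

Demand slope = (28.5 − 33)/(3 − 1) = −2.25, so p = 35.25 − 2.25q.
Supply slope = (35.5 − 22.5)/(3 − 1) = 6.5, so p = 16 + 6.5q.
Competitive equilibrium: 35.25 − 2.25q = 16 + 6.5q → q* = 2.2, p* = 30.3.
With the tax, the buyer price exceeds the seller price by 13.2: (35.25 − 2.25q) − (16 + 6.5q) = 13.2 → q' = 0.6914.
Δq = 2.2 − 0.6914 = 1.5086; the wedge equals the tax, 13.2.
Welfare loss = ½ × 1.5086 × 13.2 = $9.96 million.

$9.96 million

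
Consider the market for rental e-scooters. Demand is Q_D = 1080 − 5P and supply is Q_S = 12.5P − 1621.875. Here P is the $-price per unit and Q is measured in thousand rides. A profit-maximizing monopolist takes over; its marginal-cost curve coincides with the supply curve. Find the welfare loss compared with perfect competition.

$2306.26 thousand

In inverse form: demand P = 216 − 0.2Q, supply P = 129.75 + 0.08Q.
Competitive equilibrium: 216 − 0.2Q = 129.75 + 0.08Q → Q* = 308.0357, P* = 154.3929.
Marginal revenue: MR = 216 − 0.4Q. Set MR = MC: 216 − 0.4Q = 129.75 + 0.08Q → Q_m = 179.6875.
Price P_m = 216 − 0.2·179.6875 = 180.0625; MC(Q_m) = 129.75 + 0.08·179.6875 = 144.125.
Competitive Q* = 308.0357, so ΔQ = 128.3482; wedge = 180.0625 − 144.125 = 35.9375.
DWL = ½ × 128.3482 × 35.9375 = $2306.26 thousand.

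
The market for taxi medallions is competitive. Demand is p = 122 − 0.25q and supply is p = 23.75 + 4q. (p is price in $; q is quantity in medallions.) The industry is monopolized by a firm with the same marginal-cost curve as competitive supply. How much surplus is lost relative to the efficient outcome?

$3.51

Competitive equilibrium: 122 − 0.25q = 23.75 + 4q → q* = 23.1176, p* = 116.2206.
Marginal revenue: MR = 122 − 0.5q. Set MR = MC: 122 − 0.5q = 23.75 + 4q → q_m = 21.8333.
Price p_m = 122 − 0.25·21.8333 = 116.5417; MC(q_m) = 23.75 + 4·21.8333 = 111.0832.
Competitive q* = 23.1176, so Δq = 1.2843; wedge = 116.5417 − 111.0832 = 5.4585.
DWL = ½ × 1.2843 × 5.4585 = $3.51.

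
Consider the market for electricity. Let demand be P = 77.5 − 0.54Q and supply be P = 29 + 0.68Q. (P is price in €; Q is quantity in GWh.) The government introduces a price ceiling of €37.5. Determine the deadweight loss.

€453.10

Competitive equilibrium: 77.5 − 0.54Q = 29 + 0.68Q → Q* = 39.7541, P* = 56.0328.
At the ceiling P = 37.5, quantity supplied = (37.5 − 29)/0.68 = 12.5.
Willingness to pay at Q' = 12.5: 77.5 − 0.54·12.5 = 70.75.
ΔQ = 39.7541 − 12.5 = 27.2541; wedge = 70.75 − 37.5 = 33.25.
Deadweight loss = ½ × 27.2541 × 33.25 = €453.10.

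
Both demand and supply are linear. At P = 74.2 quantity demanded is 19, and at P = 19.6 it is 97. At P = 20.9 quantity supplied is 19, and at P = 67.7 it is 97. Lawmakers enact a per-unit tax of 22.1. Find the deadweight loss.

Demand slope = (19.6 − 74.2)/(97 − 19) = −0.7, so P = 87.5 − 0.7Q.
Supply slope = (67.7 − 20.9)/(97 − 19) = 0.6, so P = 9.5 + 0.6Q.
Competitive equilibrium: 87.5 − 0.7Q = 9.5 + 0.6Q → Q* = 60, P* = 45.5.
With the tax, the buyer price exceeds the seller price by 22.1: (87.5 − 0.7Q) − (9.5 + 0.6Q) = 22.1 → Q' = 43.
ΔQ = 60 − 43 = 17; the wedge equals the tax, 22.1.
The triangle = ½ × 17 × 22.1 = 187.85.

187.85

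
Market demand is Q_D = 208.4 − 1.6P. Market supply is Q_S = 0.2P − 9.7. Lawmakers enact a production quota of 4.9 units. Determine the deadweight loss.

261

In inverse form: demand P = 130.25 − 0.625Q, supply P = 48.5 + 5Q.
Competitive equilibrium: 130.25 − 0.625Q = 48.5 + 5Q → Q* = 14.5333, P* = 121.1667.
At Q = 4.9: demand price = 130.25 − 0.625·4.9 = 127.1875; supply price = 48.5 + 5·4.9 = 73.
ΔQ = 14.5333 − 4.9 = 9.6333; wedge = 127.1875 − 73 = 54.1875.
The triangle = ½ × 9.6333 × 54.1875 = 261.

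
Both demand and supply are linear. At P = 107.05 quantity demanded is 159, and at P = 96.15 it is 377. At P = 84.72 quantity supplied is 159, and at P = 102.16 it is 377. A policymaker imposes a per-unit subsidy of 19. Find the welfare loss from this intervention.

1388.46

Demand slope = (96.15 − 107.05)/(377 − 159) = −0.05, so P = 115 − 0.05Q.
Supply slope = (102.16 − 84.72)/(377 − 159) = 0.08, so P = 72 + 0.08Q.
Competitive equilibrium: 115 − 0.05Q = 72 + 0.08Q → Q* = 330.7692, P* = 98.4615.
The subsidy lowers effective supply by 19: P = 53 + 0.08Q.
New quantity: 115 − 0.05Q = 53 + 0.08Q → Q' = 476.9231.
Overproduction ΔQ = 476.9231 − 330.7692 = 146.1539; wedge = subsidy = 19.
The triangle = ½ × 146.1539 × 19 = 1388.46.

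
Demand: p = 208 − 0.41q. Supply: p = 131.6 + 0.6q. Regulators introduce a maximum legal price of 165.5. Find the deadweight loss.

185.07

Competitive equilibrium: 208 − 0.41q = 131.6 + 0.6q → q* = 75.6436, p* = 176.9861.
At the ceiling p = 165.5, quantity supplied = (165.5 − 131.6)/0.6 = 56.5.
Willingness to pay at q' = 56.5: 208 − 0.41·56.5 = 184.835.
Δq = 75.6436 − 56.5 = 19.1436; wedge = 184.835 − 165.5 = 19.335.
Welfare loss = ½ × 19.1436 × 19.335 = 185.07.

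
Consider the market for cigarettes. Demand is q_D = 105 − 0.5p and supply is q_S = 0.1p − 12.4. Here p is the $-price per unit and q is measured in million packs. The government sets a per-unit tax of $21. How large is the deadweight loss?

$18.375 million

In inverse form: demand p = 210 − 2q, supply p = 124 + 10q.
Competitive equilibrium: 210 − 2q = 124 + 10q → q* = 7.1667, p* = 195.6667.
With the tax, the buyer price exceeds the seller price by 21: (210 − 2q) − (124 + 10q) = 21 → q' = 5.4167.
Δq = 7.1667 − 5.4167 = 1.75; the wedge equals the tax, 21.
Welfare loss = ½ × 1.75 × 21 = $18.375 million.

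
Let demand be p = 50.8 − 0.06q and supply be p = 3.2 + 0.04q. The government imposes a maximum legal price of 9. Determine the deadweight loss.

Competitive equilibrium: 50.8 − 0.06q = 3.2 + 0.04q → q* = 476, p* = 22.24.
At the ceiling p = 9, quantity supplied = (9 − 3.2)/0.04 = 145.
Willingness to pay at q' = 145: 50.8 − 0.06·145 = 42.1.
Δq = 476 − 145 = 331; wedge = 42.1 − 9 = 33.1.
Deadweight loss = ½ × 331 × 33.1 = 5478.05.

5478.05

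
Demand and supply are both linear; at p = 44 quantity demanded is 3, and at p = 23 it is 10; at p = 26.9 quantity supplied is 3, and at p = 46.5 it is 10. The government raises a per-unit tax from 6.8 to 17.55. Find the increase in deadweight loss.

Demand slope = (23 − 44)/(10 − 3) = −3, so p = 53 − 3q.
Supply slope = (46.5 − 26.9)/(10 − 3) = 2.8, so p = 18.5 + 2.8q.
Competitive equilibrium: 53 − 3q = 18.5 + 2.8q → q* = 5.9483, p* = 35.1552.
For a per-unit tax t: Δq = t/5.8, so DWL = ½·t·(t/5.8) = t²/11.6.
At t = 6.8: DWL = 3.986. At t = 17.55: DWL = 26.552.
Increase = 26.552 − 3.986 = 22.57.

22.57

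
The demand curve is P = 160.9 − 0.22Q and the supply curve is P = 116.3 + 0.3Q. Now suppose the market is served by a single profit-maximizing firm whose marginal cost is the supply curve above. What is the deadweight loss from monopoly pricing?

169.05

Competitive equilibrium: 160.9 − 0.22Q = 116.3 + 0.3Q → Q* = 85.7692, P* = 142.0308.
Marginal revenue: MR = 160.9 − 0.44Q. Set MR = MC: 160.9 − 0.44Q = 116.3 + 0.3Q → Q_m = 60.2703.
Price P_m = 160.9 − 0.22·60.2703 = 147.6405; MC(Q_m) = 116.3 + 0.3·60.2703 = 134.3811.
Competitive Q* = 85.7692, so ΔQ = 25.4989; wedge = 147.6405 − 134.3811 = 13.2594.
DWL = ½ × 25.4989 × 13.2594 = 169.05.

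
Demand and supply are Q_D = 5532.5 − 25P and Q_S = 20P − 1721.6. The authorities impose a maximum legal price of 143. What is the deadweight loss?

5963.78

In inverse form: demand P = 221.3 − 0.04Q, supply P = 86.08 + 0.05Q.
Competitive equilibrium: 221.3 − 0.04Q = 86.08 + 0.05Q → Q* = 1502.4444, P* = 161.2022.
At the ceiling P = 143, quantity supplied = (143 − 86.08)/0.05 = 1138.4.
Willingness to pay at Q' = 1138.4: 221.3 − 0.04·1138.4 = 175.764.
ΔQ = 1502.4444 − 1138.4 = 364.0444; wedge = 175.764 − 143 = 32.764.
The triangle = ½ × 364.0444 × 32.764 = 5963.78.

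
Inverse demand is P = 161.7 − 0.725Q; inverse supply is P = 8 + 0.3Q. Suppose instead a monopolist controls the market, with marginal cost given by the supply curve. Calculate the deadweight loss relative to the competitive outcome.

1977.85

Competitive equilibrium: 161.7 − 0.725Q = 8 + 0.3Q → Q* = 149.9512, P* = 52.9854.
Marginal revenue: MR = 161.7 − 1.45Q. Set MR = MC: 161.7 − 1.45Q = 8 + 0.3Q → Q_m = 87.8286.
Price P_m = 161.7 − 0.725·87.8286 = 98.0243; MC(Q_m) = 8 + 0.3·87.8286 = 34.3486.
Competitive Q* = 149.9512, so ΔQ = 62.1226; wedge = 98.0243 − 34.3486 = 63.6757.
Welfare loss = ½ × 62.1226 × 63.6757 = 1977.85.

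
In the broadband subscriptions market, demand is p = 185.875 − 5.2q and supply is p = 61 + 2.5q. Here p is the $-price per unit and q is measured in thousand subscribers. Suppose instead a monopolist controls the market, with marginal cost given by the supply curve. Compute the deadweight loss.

$164.53 thousand

Competitive equilibrium: 185.875 − 5.2q = 61 + 2.5q → q* = 16.21753, p* = 101.54383.
Marginal revenue: MR = 185.875 − 10.4q. Set MR = MC: 185.875 − 10.4q = 61 + 2.5q → q_m = 9.68023.
Price p_m = 185.875 − 5.2·9.68023 = 135.5378; MC(q_m) = 61 + 2.5·9.68023 = 85.20058.
Competitive q* = 16.21753, so Δq = 6.5373; wedge = 135.5378 − 85.20058 = 50.33722.
DWL = ½ × 6.5373 × 50.33722 = $164.53 thousand.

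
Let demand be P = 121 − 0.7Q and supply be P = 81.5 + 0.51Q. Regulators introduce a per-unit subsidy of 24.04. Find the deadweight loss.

238.81

Competitive equilibrium: 121 − 0.7Q = 81.5 + 0.51Q → Q* = 32.6446, P* = 98.1488.
The subsidy lowers effective supply by 24.04: P = 57.46 + 0.51Q.
New quantity: 121 − 0.7Q = 57.46 + 0.51Q → Q' = 52.5124.
Overproduction ΔQ = 52.5124 − 32.6446 = 19.8678; wedge = subsidy = 24.04.
Welfare loss = ½ × 19.8678 × 24.04 = 238.81.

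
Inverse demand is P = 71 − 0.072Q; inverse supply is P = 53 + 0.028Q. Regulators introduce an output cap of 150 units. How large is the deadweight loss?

Competitive equilibrium: 71 − 0.072Q = 53 + 0.028Q → Q* = 180, P* = 58.04.
At Q = 150: demand price = 71 − 0.072·150 = 60.2; supply price = 53 + 0.028·150 = 57.2.
ΔQ = 180 − 150 = 30; wedge = 60.2 − 57.2 = 3.
Deadweight loss = ½ × 30 × 3 = 45.

45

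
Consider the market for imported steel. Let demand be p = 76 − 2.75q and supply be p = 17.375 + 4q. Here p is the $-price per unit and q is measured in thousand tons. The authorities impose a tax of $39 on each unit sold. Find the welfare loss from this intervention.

$112.67 thousand

Competitive equilibrium: 76 − 2.75q = 17.375 + 4q → q* = 8.6852, p* = 52.1157.
With the tax, the buyer price exceeds the seller price by 39: (76 − 2.75q) − (17.375 + 4q) = 39 → q' = 2.9074.
Δq = 8.6852 − 2.9074 = 5.7778; the wedge equals the tax, 39.
DWL = ½ × 5.7778 × 39 = $112.67 thousand.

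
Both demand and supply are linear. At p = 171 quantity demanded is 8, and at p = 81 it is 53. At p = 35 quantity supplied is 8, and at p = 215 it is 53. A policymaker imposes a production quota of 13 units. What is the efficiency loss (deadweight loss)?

936.33

Demand slope = (81 − 171)/(53 − 8) = −2, so p = 187 − 2q.
Supply slope = (215 − 35)/(53 − 8) = 4, so p = 3 + 4q.
Competitive equilibrium: 187 − 2q = 3 + 4q → q* = 30.66667, p* = 125.66667.
At q = 13: demand price = 187 − 2·13 = 161; supply price = 3 + 4·13 = 55.
Δq = 30.66667 − 13 = 17.66667; wedge = 161 − 55 = 106.
Welfare loss = ½ × 17.66667 × 106 = 936.33.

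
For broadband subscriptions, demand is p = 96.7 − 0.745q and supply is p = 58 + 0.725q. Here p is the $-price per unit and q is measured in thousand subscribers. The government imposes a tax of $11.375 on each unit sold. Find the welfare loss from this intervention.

Competitive equilibrium: 96.7 − 0.745q = 58 + 0.725q → q* = 26.3265, p* = 77.0867.
With the tax, the buyer price exceeds the seller price by 11.375: (96.7 − 0.745q) − (58 + 0.725q) = 11.375 → q' = 18.5884.
Δq = 26.3265 − 18.5884 = 7.7381; the wedge equals the tax, 11.375.
Welfare loss = ½ × 7.7381 × 11.375 = $44.01 thousand.

$44.01 thousand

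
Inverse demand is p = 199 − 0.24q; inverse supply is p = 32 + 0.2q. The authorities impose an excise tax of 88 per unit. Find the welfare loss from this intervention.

Competitive equilibrium: 199 − 0.24q = 32 + 0.2q → q* = 379.5455, p* = 107.9091.
With the tax, the buyer price exceeds the seller price by 88: (199 − 0.24q) − (32 + 0.2q) = 88 → q' = 179.5455.
Δq = 379.5455 − 179.5455 = 200; the wedge equals the tax, 88.
The triangle = ½ × 200 × 88 = 8800.

8800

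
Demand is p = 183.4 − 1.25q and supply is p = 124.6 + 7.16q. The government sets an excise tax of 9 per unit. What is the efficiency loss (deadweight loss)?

4.82

Competitive equilibrium: 183.4 − 1.25q = 124.6 + 7.16q → q* = 6.9917, p* = 174.6604.
With the tax, the buyer price exceeds the seller price by 9: (183.4 − 1.25q) − (124.6 + 7.16q) = 9 → q' = 5.9215.
Δq = 6.9917 − 5.9215 = 1.0702; the wedge equals the tax, 9.
Deadweight loss = ½ × 1.0702 × 9 = 4.82.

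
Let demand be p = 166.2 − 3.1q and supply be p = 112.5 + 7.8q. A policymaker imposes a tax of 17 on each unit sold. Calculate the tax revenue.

57.24

Competitive equilibrium: 166.2 − 3.1q = 112.5 + 7.8q → q* = 4.9266, p* = 150.9275.
With the tax, the buyer price exceeds the seller price by 17: (166.2 − 3.1q) − (112.5 + 7.8q) = 17 → q' = 3.367.
Tax revenue = 17 × 3.367 = 57.24.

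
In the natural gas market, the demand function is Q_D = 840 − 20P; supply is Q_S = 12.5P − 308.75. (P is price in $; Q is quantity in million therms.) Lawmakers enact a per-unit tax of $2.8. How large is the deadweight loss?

$30.15 million

In inverse form: demand P = 42 − 0.05Q, supply P = 24.7 + 0.08Q.
Competitive equilibrium: 42 − 0.05Q = 24.7 + 0.08Q → Q* = 133.0769, P* = 35.3462.
With the tax, the buyer price exceeds the seller price by 2.8: (42 − 0.05Q) − (24.7 + 0.08Q) = 2.8 → Q' = 111.5385.
ΔQ = 133.0769 − 111.5385 = 21.5384; the wedge equals the tax, 2.8.
Welfare loss = ½ × 21.5384 × 2.8 = $30.15 million.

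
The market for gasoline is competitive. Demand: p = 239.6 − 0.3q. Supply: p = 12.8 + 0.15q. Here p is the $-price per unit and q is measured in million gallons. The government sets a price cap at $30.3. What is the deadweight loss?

Competitive equilibrium: 239.6 − 0.3q = 12.8 + 0.15q → q* = 504, p* = 88.4.
At the ceiling p = 30.3, quantity supplied = (30.3 − 12.8)/0.15 = 116.6667.
Willingness to pay at q' = 116.6667: 239.6 − 0.3·116.6667 = 204.6.
Δq = 504 − 116.6667 = 387.3333; wedge = 204.6 − 30.3 = 174.3.
DWL = ½ × 387.3333 × 174.3 = $33756.10 million.

$33756.10 million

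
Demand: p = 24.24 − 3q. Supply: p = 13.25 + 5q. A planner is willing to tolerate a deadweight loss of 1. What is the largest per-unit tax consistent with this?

4

Competitive equilibrium: 24.24 − 3q = 13.25 + 5q → q* = 1.3738, p* = 20.1188.
A tax t gives Δq = t/8 and wedge t, so DWL = t²/16.
t²/16 = 1 → t² = 16 → t = 4.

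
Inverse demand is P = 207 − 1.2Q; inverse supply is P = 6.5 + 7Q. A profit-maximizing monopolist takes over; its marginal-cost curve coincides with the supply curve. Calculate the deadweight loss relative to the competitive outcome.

39.95

Competitive equilibrium: 207 − 1.2Q = 6.5 + 7Q → Q* = 24.4512, P* = 177.6585.
Marginal revenue: MR = 207 − 2.4Q. Set MR = MC: 207 − 2.4Q = 6.5 + 7Q → Q_m = 21.3298.
Price P_m = 207 − 1.2·21.3298 = 181.4042; MC(Q_m) = 6.5 + 7·21.3298 = 155.8086.
Competitive Q* = 24.4512, so ΔQ = 3.1214; wedge = 181.4042 − 155.8086 = 25.5956.
The triangle = ½ × 3.1214 × 25.5956 = 39.95.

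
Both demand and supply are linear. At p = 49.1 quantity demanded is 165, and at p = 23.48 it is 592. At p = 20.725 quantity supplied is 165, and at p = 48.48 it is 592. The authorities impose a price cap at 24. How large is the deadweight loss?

1949.56

Demand slope = (23.48 − 49.1)/(592 − 165) = −0.06, so p = 59 − 0.06q.
Supply slope = (48.48 − 20.725)/(592 − 165) = 0.065, so p = 10 + 0.065q.
Competitive equilibrium: 59 − 0.06q = 10 + 0.065q → q* = 392, p* = 35.48.
At the ceiling p = 24, quantity supplied = (24 − 10)/0.065 = 215.3846.
Willingness to pay at q' = 215.3846: 59 − 0.06·215.3846 = 46.0769.
Δq = 392 − 215.3846 = 176.6154; wedge = 46.0769 − 24 = 22.0769.
The triangle = ½ × 176.6154 × 22.0769 = 1949.56.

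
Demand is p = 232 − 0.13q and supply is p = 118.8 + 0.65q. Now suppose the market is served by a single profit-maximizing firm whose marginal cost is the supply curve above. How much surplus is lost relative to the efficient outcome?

167.64

Competitive equilibrium: 232 − 0.13q = 118.8 + 0.65q → q* = 145.1282, p* = 213.1333.
Marginal revenue: MR = 232 − 0.26q. Set MR = MC: 232 − 0.26q = 118.8 + 0.65q → q_m = 124.3956.
Price p_m = 232 − 0.13·124.3956 = 215.8286; MC(q_m) = 118.8 + 0.65·124.3956 = 199.6571.
Competitive q* = 145.1282, so Δq = 20.7326; wedge = 215.8286 − 199.6571 = 16.1715.
DWL = ½ × 20.7326 × 16.1715 = 167.64.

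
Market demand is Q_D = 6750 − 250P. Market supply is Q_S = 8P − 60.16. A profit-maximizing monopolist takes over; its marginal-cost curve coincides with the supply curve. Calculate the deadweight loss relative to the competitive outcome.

1.33

In inverse form: demand P = 27 − 0.004Q, supply P = 7.52 + 0.125Q.
Competitive equilibrium: 27 − 0.004Q = 7.52 + 0.125Q → Q* = 151.0078, P* = 26.396.
Marginal revenue: MR = 27 − 0.008Q. Set MR = MC: 27 − 0.008Q = 7.52 + 0.125Q → Q_m = 146.4662.
Price P_m = 27 − 0.004·146.4662 = 26.4141; MC(Q_m) = 7.52 + 0.125·146.4662 = 25.8283.
Competitive Q* = 151.0078, so ΔQ = 4.5416; wedge = 26.4141 − 25.8283 = 0.5858.
The triangle = ½ × 4.5416 × 0.5858 = 1.33.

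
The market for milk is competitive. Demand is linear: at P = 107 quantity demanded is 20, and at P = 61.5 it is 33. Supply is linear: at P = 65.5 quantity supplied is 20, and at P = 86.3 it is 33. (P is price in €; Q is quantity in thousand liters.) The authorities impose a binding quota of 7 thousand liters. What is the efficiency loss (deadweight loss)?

€1139.30 thousand

Demand slope = (61.5 − 107)/(33 − 20) = −3.5, so P = 177 − 3.5Q.
Supply slope = (86.3 − 65.5)/(33 − 20) = 1.6, so P = 33.5 + 1.6Q.
Competitive equilibrium: 177 − 3.5Q = 33.5 + 1.6Q → Q* = 28.1373, P* = 78.5196.
At Q = 7: demand price = 177 − 3.5·7 = 152.5; supply price = 33.5 + 1.6·7 = 44.7.
ΔQ = 28.1373 − 7 = 21.1373; wedge = 152.5 − 44.7 = 107.8.
DWL = ½ × 21.1373 × 107.8 = €1139.30 thousand.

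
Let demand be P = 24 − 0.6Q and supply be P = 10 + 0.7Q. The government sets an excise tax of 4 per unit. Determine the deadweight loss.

6.15

Competitive equilibrium: 24 − 0.6Q = 10 + 0.7Q → Q* = 10.7692, P* = 17.5385.
With the tax, the buyer price exceeds the seller price by 4: (24 − 0.6Q) − (10 + 0.7Q) = 4 → Q' = 7.6923.
ΔQ = 10.7692 − 7.6923 = 3.0769; the wedge equals the tax, 4.
The triangle = ½ × 3.0769 × 4 = 6.15.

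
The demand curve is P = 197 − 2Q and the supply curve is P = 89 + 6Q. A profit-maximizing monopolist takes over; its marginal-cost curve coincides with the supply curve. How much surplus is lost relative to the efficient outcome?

Competitive equilibrium: 197 − 2Q = 89 + 6Q → Q* = 13.5, P* = 170.
Marginal revenue: MR = 197 − 4Q. Set MR = MC: 197 − 4Q = 89 + 6Q → Q_m = 10.8.
Price P_m = 197 − 2·10.8 = 175.4; MC(Q_m) = 89 + 6·10.8 = 153.8.
Competitive Q* = 13.5, so ΔQ = 2.7; wedge = 175.4 − 153.8 = 21.6.
DWL = ½ × 2.7 × 21.6 = 29.16.

29.16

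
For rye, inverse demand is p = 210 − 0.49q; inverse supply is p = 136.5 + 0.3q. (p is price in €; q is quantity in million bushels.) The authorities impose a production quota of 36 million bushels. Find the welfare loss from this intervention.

Competitive equilibrium: 210 − 0.49q = 136.5 + 0.3q → q* = 93.038, p* = 164.4114.
At q = 36: demand price = 210 − 0.49·36 = 192.36; supply price = 136.5 + 0.3·36 = 147.3.
Δq = 93.038 − 36 = 57.038; wedge = 192.36 − 147.3 = 45.06.
DWL = ½ × 57.038 × 45.06 = €1285.07 million.

€1285.07 million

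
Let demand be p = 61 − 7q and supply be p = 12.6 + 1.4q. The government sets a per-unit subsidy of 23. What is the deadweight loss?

Competitive equilibrium: 61 − 7q = 12.6 + 1.4q → q* = 5.7619, p* = 20.6667.
The subsidy lowers effective supply by 23: p = 1.4q − 10.4.
New quantity: 61 − 7q = 1.4q − 10.4 → q' = 8.5.
Overproduction Δq = 8.5 − 5.7619 = 2.7381; wedge = subsidy = 23.
DWL = ½ × 2.7381 × 23 = 31.49.

31.49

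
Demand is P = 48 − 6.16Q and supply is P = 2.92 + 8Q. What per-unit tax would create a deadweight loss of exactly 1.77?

7.08

Competitive equilibrium: 48 − 6.16Q = 2.92 + 8Q → Q* = 3.1836, P* = 28.3889.
A tax t gives ΔQ = t/14.16 and wedge t, so DWL = t²/28.32.
t²/28.32 = 1.77 → t² = 50.1264 → t = 7.08.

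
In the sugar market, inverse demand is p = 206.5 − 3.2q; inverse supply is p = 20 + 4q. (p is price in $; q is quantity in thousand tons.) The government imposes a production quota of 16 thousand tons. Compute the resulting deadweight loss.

$353.03 thousand

Competitive equilibrium: 206.5 − 3.2q = 20 + 4q → q* = 25.9028, p* = 123.6111.
At q = 16: demand price = 206.5 − 3.2·16 = 155.3; supply price = 20 + 4·16 = 84.
Δq = 25.9028 − 16 = 9.9028; wedge = 155.3 − 84 = 71.3.
Welfare loss = ½ × 9.9028 × 71.3 = $353.03 thousand.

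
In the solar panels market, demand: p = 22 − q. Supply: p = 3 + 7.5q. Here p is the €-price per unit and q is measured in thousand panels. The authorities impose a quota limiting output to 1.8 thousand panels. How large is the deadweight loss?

Competitive equilibrium: 22 − q = 3 + 7.5q → q* = 2.2353, p* = 19.7647.
At q = 1.8: demand price = 22 − 1·1.8 = 20.2; supply price = 3 + 7.5·1.8 = 16.5.
Δq = 2.2353 − 1.8 = 0.4353; wedge = 20.2 − 16.5 = 3.7.
DWL = ½ × 0.4353 × 3.7 = €0.81 thousand.

€0.81 thousand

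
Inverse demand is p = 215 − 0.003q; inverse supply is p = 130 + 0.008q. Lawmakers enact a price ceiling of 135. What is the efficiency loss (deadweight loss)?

Competitive equilibrium: 215 − 0.003q = 130 + 0.008q → q* = 7727.2727, p* = 191.8182.
At the ceiling p = 135, quantity supplied = (135 − 130)/0.008 = 625.
Willingness to pay at q' = 625: 215 − 0.003·625 = 213.125.
Δq = 7727.2727 − 625 = 7102.2727; wedge = 213.125 − 135 = 78.125.
DWL = ½ × 7102.2727 × 78.125 = 277432.53.

277432.53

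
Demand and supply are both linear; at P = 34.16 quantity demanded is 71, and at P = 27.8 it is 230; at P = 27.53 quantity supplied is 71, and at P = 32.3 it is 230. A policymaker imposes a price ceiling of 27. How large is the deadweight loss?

Demand slope = (27.8 − 34.16)/(230 − 71) = −0.04, so P = 37 − 0.04Q.
Supply slope = (32.3 − 27.53)/(230 − 71) = 0.03, so P = 25.4 + 0.03Q.
Competitive equilibrium: 37 − 0.04Q = 25.4 + 0.03Q → Q* = 165.7143, P* = 30.3714.
At the ceiling P = 27, quantity supplied = (27 − 25.4)/0.03 = 53.3333.
Willingness to pay at Q' = 53.3333: 37 − 0.04·53.3333 = 34.8667.
ΔQ = 165.7143 − 53.3333 = 112.381; wedge = 34.8667 − 27 = 7.8667.
Deadweight loss = ½ × 112.381 × 7.8667 = 442.03.

442.03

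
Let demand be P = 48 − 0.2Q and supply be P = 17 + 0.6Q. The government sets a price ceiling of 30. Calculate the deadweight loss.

116.74

Competitive equilibrium: 48 − 0.2Q = 17 + 0.6Q → Q* = 38.75, P* = 40.25.
At the ceiling P = 30, quantity supplied = (30 − 17)/0.6 = 21.6667.
Willingness to pay at Q' = 21.6667: 48 − 0.2·21.6667 = 43.6667.
ΔQ = 38.75 − 21.6667 = 17.0833; wedge = 43.6667 − 30 = 13.6667.
Welfare loss = ½ × 17.0833 × 13.6667 = 116.74.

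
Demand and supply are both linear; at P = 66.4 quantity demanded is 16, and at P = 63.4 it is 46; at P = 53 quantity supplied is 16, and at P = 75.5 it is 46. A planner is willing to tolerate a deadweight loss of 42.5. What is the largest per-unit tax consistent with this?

Demand slope = (63.4 − 66.4)/(46 − 16) = −0.1, so P = 68 − 0.1Q.
Supply slope = (75.5 − 53)/(46 − 16) = 0.75, so P = 41 + 0.75Q.
Competitive equilibrium: 68 − 0.1Q = 41 + 0.75Q → Q* = 31.7647, P* = 64.8235.
A tax t gives ΔQ = t/0.85 and wedge t, so DWL = t²/1.7.
t²/1.7 = 42.5 → t² = 72.25 → t = 8.5.

8.5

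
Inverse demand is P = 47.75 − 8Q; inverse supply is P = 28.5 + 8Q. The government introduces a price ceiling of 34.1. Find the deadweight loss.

Competitive equilibrium: 47.75 − 8Q = 28.5 + 8Q → Q* = 1.20313, P* = 38.125.
At the ceiling P = 34.1, quantity supplied = (34.1 − 28.5)/8 = 0.7.
Willingness to pay at Q' = 0.7: 47.75 − 8·0.7 = 42.15.
ΔQ = 1.20313 − 0.7 = 0.50313; wedge = 42.15 − 34.1 = 8.05.
The triangle = ½ × 0.50313 × 8.05 = 2.03.

2.03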